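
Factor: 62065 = 5^1*12413^1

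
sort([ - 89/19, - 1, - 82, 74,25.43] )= [ - 82, - 89/19, - 1, 25.43,74 ]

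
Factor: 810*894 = 724140 = 2^2*3^5*5^1 * 149^1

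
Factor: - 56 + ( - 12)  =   - 68 = - 2^2*17^1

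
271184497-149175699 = 122008798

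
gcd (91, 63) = 7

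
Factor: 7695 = 3^4*5^1*19^1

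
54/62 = 27/31 = 0.87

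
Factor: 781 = 11^1 *71^1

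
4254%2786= 1468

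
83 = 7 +76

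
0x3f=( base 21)30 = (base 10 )63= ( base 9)70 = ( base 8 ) 77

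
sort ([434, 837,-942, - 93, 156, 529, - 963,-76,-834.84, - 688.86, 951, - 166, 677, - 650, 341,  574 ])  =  [-963,  -  942, - 834.84,-688.86,-650,  -  166,-93,  -  76, 156,341, 434, 529 , 574 , 677, 837, 951]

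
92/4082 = 46/2041 = 0.02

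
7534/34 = 3767/17  =  221.59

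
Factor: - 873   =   - 3^2 *97^1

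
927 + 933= 1860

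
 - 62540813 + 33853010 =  - 28687803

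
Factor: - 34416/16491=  - 48/23 =-2^4*  3^1*23^(- 1)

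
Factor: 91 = 7^1 *13^1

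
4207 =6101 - 1894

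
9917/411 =24 + 53/411 = 24.13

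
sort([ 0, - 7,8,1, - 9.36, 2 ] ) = [-9.36,  -  7, 0,1,2,8]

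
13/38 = 13/38 = 0.34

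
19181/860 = 22 + 261/860 = 22.30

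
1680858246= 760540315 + 920317931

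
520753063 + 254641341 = 775394404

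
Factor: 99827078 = 2^1  *  13^1*3839503^1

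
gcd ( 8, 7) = 1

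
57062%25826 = 5410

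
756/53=756/53 = 14.26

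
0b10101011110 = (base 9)1786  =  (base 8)2536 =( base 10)1374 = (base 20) 38e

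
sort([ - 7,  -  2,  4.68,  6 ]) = [-7,-2, 4.68,  6]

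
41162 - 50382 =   -  9220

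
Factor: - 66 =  - 2^1*3^1*11^1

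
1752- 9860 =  - 8108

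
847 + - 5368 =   -  4521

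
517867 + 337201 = 855068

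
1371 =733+638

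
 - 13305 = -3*4435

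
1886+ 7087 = 8973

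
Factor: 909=3^2*101^1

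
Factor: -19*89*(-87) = 147117 = 3^1*19^1*29^1*89^1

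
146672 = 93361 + 53311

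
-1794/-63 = 28+ 10/21 = 28.48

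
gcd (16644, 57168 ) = 12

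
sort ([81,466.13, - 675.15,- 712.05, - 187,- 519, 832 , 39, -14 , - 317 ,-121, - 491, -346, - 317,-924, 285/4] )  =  [ - 924, - 712.05,-675.15 ,-519, - 491, -346,- 317, - 317, - 187, - 121, - 14, 39,285/4,  81, 466.13,  832] 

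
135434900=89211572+46223328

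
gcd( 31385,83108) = 1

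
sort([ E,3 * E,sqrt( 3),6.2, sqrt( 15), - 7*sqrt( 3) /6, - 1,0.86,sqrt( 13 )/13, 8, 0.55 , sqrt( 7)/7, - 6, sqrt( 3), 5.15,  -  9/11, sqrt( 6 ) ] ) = [ - 6, - 7*sqrt( 3 ) /6, - 1, - 9/11,sqrt(13) /13, sqrt( 7) /7, 0.55, 0.86, sqrt( 3 ), sqrt( 3), sqrt( 6),E,sqrt( 15),5.15,6.2, 8, 3*E ] 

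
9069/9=3023/3 = 1007.67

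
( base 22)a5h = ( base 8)11547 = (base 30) 5fh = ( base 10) 4967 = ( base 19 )DE8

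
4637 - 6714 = - 2077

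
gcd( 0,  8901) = 8901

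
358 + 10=368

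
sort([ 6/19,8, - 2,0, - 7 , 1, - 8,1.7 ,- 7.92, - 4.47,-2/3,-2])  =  [-8 , - 7.92,  -  7, - 4.47,  -  2,-2,-2/3, 0, 6/19,1, 1.7, 8]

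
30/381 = 10/127= 0.08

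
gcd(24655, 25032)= 1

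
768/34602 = 128/5767 = 0.02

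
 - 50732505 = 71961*( - 705)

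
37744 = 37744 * 1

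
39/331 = 39/331  =  0.12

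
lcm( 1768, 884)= 1768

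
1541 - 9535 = - 7994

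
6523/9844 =6523/9844  =  0.66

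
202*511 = 103222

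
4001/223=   17 + 210/223=17.94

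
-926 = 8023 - 8949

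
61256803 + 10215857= 71472660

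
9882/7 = 9882/7 = 1411.71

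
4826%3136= 1690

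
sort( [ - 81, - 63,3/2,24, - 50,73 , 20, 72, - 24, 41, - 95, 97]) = [ - 95, - 81, - 63, - 50, - 24, 3/2,20, 24,41, 72,  73, 97]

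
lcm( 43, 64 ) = 2752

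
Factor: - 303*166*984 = - 2^4 *3^2*41^1*83^1*101^1=- 49493232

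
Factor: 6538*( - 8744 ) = -2^4*7^1*467^1*1093^1  =  - 57168272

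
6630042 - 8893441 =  - 2263399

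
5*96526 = 482630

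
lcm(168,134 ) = 11256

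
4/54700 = 1/13675 = 0.00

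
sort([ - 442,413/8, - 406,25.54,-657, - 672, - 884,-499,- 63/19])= [- 884, - 672, - 657, - 499,  -  442, - 406 ,  -  63/19, 25.54,  413/8]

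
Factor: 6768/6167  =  2^4*3^2*7^ ( - 1 )*47^1*881^( - 1 )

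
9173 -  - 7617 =16790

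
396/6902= 198/3451 = 0.06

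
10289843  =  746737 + 9543106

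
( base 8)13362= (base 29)6SG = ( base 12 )3496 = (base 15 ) 1b19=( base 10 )5874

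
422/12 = 35 + 1/6  =  35.17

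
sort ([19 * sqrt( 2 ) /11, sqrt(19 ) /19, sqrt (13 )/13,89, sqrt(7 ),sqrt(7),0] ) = [0,  sqrt(19) /19,sqrt(13)/13 , 19*sqrt ( 2) /11, sqrt(7),sqrt( 7 ), 89] 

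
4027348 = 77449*52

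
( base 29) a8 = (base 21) e4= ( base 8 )452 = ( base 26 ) BC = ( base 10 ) 298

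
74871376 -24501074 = 50370302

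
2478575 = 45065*55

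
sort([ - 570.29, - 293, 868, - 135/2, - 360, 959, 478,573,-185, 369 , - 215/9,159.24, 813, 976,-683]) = [-683, - 570.29, - 360,-293, - 185,- 135/2, - 215/9,159.24,  369, 478, 573,  813, 868, 959, 976] 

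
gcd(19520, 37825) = 5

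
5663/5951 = 5663/5951 = 0.95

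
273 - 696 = -423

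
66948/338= 198+12/169 = 198.07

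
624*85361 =53265264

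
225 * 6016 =1353600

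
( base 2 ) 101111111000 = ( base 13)1519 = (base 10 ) 3064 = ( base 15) d94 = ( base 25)4me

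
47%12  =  11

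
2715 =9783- 7068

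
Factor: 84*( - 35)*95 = -2^2*3^1 *5^2*7^2*19^1 = -  279300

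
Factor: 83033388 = 2^2*3^2*181^1*12743^1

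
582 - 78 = 504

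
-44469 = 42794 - 87263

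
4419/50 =4419/50 = 88.38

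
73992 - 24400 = 49592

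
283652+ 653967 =937619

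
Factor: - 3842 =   -  2^1*17^1 * 113^1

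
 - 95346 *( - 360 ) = 34324560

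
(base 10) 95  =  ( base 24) 3N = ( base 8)137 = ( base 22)47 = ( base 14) 6b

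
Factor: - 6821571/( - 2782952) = 2^( - 3 ) * 3^1*79^1 * 107^1 * 233^(-1 )  *  269^1*1493^(-1) 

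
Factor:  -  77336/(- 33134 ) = 38668/16567= 2^2*7^1*1381^1*16567^( - 1) 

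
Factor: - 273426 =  - 2^1*3^1*199^1*229^1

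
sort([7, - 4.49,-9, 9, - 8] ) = [ - 9,-8,-4.49, 7,  9]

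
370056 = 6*61676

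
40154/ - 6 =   -  6693+2/3 = - 6692.33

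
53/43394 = 53/43394 = 0.00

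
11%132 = 11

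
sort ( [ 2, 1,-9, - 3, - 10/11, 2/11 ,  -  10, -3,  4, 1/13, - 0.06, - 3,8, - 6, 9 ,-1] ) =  [ - 10,-9,  -  6,- 3, - 3 ,-3, - 1, - 10/11, - 0.06, 1/13,  2/11 , 1,2,4, 8,9 ] 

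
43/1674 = 43/1674 = 0.03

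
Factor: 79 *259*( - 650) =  - 2^1*5^2*7^1*13^1*37^1*79^1 = - 13299650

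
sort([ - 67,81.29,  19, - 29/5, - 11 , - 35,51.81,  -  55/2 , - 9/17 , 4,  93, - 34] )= [ - 67, - 35, - 34 , - 55/2, - 11, - 29/5, - 9/17,4, 19,51.81 , 81.29,93 ]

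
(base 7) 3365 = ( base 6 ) 5355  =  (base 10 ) 1223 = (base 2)10011000111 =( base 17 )43g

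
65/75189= 65/75189 = 0.00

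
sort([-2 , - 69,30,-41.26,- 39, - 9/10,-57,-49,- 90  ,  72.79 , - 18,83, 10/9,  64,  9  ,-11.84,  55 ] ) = [ - 90, - 69,-57,  -  49 ,  -  41.26, - 39,  -  18, -11.84,  -  2, - 9/10,10/9,9,30,55,64,72.79 , 83]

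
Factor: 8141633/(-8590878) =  - 2^( - 1)*3^( - 2)*19^3*277^( - 1)*1187^1*1723^(-1 )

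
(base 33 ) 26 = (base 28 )2g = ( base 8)110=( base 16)48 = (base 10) 72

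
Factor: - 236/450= - 2^1*3^ ( - 2)*5^( - 2) * 59^1 = - 118/225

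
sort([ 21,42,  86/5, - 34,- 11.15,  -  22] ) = [ - 34 , - 22, - 11.15, 86/5, 21,42]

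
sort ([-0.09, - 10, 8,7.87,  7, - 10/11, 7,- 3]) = [ - 10, - 3, - 10/11,-0.09, 7,7, 7.87, 8]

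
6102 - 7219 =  - 1117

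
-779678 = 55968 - 835646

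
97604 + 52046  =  149650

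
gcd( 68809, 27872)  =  871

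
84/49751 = 84/49751 =0.00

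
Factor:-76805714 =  - 2^1*19^1*2021203^1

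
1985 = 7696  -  5711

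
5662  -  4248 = 1414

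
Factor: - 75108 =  - 2^2*3^1*11^1*569^1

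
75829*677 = 51336233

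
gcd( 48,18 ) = 6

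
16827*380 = 6394260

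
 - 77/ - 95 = 77/95 =0.81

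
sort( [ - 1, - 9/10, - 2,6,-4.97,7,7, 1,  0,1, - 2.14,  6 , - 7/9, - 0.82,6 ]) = [ - 4.97,-2.14, - 2, - 1, - 9/10, - 0.82, - 7/9,0, 1 , 1,6, 6,6,7,7]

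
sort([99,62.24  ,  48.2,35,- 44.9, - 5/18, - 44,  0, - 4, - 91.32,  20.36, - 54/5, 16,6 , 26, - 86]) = [ - 91.32, - 86, -44.9, - 44 ,  -  54/5, - 4,-5/18, 0, 6,16,  20.36,  26,35,  48.2 , 62.24,99]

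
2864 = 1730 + 1134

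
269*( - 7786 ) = -2094434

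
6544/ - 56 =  - 818/7 =-116.86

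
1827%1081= 746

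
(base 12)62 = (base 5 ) 244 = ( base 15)4E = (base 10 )74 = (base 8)112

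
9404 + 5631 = 15035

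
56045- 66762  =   - 10717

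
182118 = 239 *762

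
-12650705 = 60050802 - 72701507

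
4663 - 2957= 1706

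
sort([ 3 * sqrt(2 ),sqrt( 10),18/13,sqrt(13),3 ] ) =[ 18/13, 3  ,  sqrt( 10),sqrt( 13),3*sqrt( 2 ) ]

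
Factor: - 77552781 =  - 3^1*557^1*46411^1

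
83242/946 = 41621/473 = 87.99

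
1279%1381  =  1279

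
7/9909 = 7/9909 = 0.00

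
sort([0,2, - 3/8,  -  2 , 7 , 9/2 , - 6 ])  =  [ - 6, - 2 , - 3/8, 0, 2 , 9/2 , 7] 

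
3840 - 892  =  2948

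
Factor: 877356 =2^2*3^2*24371^1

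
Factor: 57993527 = 761^1 * 76207^1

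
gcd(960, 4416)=192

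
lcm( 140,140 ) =140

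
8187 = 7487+700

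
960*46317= 44464320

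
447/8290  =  447/8290= 0.05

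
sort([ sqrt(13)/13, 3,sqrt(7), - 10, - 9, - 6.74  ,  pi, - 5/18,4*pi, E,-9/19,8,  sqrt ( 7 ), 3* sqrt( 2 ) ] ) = [ - 10, - 9 ,  -  6.74,  -  9/19, - 5/18,  sqrt( 13) /13,sqrt(7), sqrt( 7), E,3, pi,3 * sqrt(2 ),8, 4*pi] 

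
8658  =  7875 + 783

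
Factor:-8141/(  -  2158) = 2^(-1) * 7^1 * 13^( - 1 )*83^( - 1)*1163^1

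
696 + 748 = 1444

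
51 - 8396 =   -  8345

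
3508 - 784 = 2724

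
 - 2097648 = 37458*( - 56)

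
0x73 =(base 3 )11021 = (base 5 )430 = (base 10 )115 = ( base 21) 5A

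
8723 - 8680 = 43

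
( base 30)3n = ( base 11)A3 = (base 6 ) 305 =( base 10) 113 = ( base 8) 161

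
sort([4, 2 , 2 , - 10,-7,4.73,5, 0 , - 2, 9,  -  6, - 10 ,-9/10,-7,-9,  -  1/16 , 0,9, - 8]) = [  -  10 , - 10,- 9,-8 ,- 7,-7 , - 6,-2, - 9/10,- 1/16,0,0,2,2, 4,4.73, 5, 9,  9]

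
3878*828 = 3210984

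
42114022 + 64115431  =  106229453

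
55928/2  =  27964 = 27964.00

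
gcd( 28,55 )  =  1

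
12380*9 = 111420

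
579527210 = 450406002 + 129121208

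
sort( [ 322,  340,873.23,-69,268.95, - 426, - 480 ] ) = [ - 480,-426 , - 69,268.95,322,340, 873.23]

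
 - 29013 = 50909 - 79922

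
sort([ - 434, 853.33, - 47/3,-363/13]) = [ - 434, - 363/13, - 47/3, 853.33] 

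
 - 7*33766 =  - 236362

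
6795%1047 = 513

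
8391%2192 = 1815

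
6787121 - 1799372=4987749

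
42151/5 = 8430 +1/5  =  8430.20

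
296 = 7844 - 7548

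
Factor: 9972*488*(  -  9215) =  - 44843286240 = -2^5*3^2*5^1*19^1 * 61^1*  97^1*277^1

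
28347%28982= 28347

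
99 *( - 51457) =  - 5094243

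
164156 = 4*41039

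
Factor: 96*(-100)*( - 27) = 2^7*3^4*5^2 = 259200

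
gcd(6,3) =3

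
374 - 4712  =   - 4338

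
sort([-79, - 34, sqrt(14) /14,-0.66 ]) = [ - 79, - 34, - 0.66, sqrt( 14)/14 ]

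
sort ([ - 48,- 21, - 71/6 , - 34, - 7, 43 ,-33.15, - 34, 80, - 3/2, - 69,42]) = [  -  69 ,-48 , - 34, -34,-33.15,-21, -71/6 ,-7, -3/2,42, 43,80] 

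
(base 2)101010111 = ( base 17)133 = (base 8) 527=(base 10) 343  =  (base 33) ad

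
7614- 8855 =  - 1241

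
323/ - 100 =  - 4 + 77/100  =  - 3.23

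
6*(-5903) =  - 35418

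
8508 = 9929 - 1421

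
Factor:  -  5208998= - 2^1 * 2604499^1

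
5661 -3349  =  2312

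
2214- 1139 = 1075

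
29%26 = 3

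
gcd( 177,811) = 1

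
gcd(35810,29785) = 5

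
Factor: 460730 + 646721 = 1107451= 41^1*27011^1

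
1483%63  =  34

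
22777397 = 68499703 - 45722306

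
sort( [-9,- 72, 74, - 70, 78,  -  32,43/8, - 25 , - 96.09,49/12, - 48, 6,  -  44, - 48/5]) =[- 96.09, - 72,-70,-48, - 44,-32, - 25, - 48/5, - 9, 49/12,43/8, 6, 74,  78 ]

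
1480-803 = 677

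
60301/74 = 60301/74 = 814.88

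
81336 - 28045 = 53291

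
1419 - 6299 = -4880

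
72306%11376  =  4050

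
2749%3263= 2749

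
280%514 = 280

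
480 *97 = 46560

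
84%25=9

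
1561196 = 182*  8578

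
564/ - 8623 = -1 + 8059/8623 = - 0.07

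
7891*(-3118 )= - 24604138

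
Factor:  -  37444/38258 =  -  46/47 = - 2^1* 23^1 * 47^(-1) 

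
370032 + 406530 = 776562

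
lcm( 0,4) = 0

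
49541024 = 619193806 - 569652782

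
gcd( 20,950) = 10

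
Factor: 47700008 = 2^3 * 347^1*17183^1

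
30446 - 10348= 20098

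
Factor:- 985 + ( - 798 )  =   - 1783^1=- 1783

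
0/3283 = 0 = 0.00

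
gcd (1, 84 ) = 1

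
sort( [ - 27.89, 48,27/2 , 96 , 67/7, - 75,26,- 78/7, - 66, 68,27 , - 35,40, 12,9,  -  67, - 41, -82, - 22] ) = [-82, -75, - 67, - 66,- 41, - 35, - 27.89, - 22, - 78/7, 9,67/7, 12,27/2,26,27 , 40,48 , 68,96 ]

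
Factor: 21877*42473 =929181821 = 131^1*167^1*42473^1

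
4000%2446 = 1554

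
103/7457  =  103/7457 = 0.01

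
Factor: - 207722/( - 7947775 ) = 2^1*5^( - 2)*11^( - 1 )*283^1*367^1*28901^ (-1 ) 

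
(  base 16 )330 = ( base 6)3440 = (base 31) qa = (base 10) 816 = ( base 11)682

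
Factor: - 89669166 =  - 2^1*3^1*71^1*210491^1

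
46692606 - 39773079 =6919527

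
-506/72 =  - 253/36  =  - 7.03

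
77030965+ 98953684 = 175984649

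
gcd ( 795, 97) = 1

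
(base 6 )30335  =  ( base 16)FB3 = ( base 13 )1AA2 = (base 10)4019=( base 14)1671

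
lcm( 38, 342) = 342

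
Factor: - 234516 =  - 2^2 * 3^1*19543^1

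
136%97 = 39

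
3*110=330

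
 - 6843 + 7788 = 945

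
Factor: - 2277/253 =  - 9= - 3^2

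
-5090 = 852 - 5942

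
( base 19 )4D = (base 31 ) 2R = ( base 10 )89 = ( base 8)131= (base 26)3b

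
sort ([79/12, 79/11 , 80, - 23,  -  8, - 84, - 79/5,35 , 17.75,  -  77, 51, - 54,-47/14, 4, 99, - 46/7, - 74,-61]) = [-84, - 77, - 74,-61,-54, - 23,-79/5, - 8, - 46/7, - 47/14,4, 79/12,  79/11, 17.75, 35,  51, 80, 99] 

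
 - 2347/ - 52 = 45+7/52= 45.13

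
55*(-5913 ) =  - 325215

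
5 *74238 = 371190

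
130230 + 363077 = 493307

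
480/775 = 96/155  =  0.62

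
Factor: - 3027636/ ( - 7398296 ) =2^( - 1 )*3^2 * 19^( - 1)*37^1*2273^1 * 48673^( - 1) =756909/1849574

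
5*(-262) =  - 1310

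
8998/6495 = 1+2503/6495 = 1.39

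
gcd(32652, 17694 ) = 18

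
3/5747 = 3/5747  =  0.00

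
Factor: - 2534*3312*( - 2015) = 2^5*3^2*5^1*7^1*13^1 * 23^1*31^1 * 181^1 = 16911105120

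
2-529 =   -  527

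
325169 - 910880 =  - 585711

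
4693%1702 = 1289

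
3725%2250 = 1475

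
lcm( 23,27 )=621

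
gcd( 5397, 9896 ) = 1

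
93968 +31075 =125043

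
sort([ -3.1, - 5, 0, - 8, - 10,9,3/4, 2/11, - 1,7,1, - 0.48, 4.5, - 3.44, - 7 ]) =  [ - 10, - 8, - 7 ,  -  5 , - 3.44, - 3.1, - 1  , - 0.48,0,  2/11,3/4 , 1, 4.5, 7, 9]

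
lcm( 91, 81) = 7371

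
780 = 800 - 20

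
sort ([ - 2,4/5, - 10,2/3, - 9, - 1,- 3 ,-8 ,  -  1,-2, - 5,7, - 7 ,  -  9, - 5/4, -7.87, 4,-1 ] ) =[  -  10,  -  9, - 9, - 8, -7.87 , - 7 , - 5, - 3,-2, - 2 ,  -  5/4,-1, - 1, - 1,  2/3, 4/5, 4,7] 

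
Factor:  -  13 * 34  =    -  442 = - 2^1 *13^1 * 17^1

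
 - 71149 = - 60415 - 10734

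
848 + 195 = 1043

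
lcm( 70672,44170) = 353360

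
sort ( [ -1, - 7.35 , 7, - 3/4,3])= [ - 7.35,  -  1, - 3/4, 3,7]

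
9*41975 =377775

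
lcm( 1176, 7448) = 22344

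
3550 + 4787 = 8337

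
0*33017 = 0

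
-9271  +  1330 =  -7941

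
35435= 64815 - 29380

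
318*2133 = 678294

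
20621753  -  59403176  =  -38781423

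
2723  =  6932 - 4209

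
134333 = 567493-433160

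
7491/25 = 7491/25 =299.64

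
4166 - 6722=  - 2556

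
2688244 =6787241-4098997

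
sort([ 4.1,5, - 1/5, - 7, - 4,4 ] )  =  [  -  7, - 4, - 1/5, 4,4.1,5 ] 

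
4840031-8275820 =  - 3435789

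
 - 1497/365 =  - 1497/365= - 4.10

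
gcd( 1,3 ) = 1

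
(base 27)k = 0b10100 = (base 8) 24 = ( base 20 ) 10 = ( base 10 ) 20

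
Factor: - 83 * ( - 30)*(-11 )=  - 2^1*3^1 * 5^1 * 11^1*83^1 = - 27390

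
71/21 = 3+8/21 = 3.38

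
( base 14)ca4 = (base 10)2496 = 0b100111000000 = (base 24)480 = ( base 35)21B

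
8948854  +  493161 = 9442015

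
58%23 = 12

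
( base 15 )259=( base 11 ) 446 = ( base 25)L9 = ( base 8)1026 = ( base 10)534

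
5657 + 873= 6530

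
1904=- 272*( - 7)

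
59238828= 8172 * 7249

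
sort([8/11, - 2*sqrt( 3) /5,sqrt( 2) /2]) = [ - 2*  sqrt(3)/5, sqrt(2)/2,8/11]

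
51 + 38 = 89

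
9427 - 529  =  8898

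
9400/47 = 200= 200.00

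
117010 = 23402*5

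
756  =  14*54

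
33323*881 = 29357563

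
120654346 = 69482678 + 51171668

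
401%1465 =401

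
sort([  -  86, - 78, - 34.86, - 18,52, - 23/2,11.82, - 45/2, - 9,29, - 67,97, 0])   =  [ - 86, - 78, -67, - 34.86, - 45/2, - 18, - 23/2,  -  9,0,11.82 , 29,52, 97 ]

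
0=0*853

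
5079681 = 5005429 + 74252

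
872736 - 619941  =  252795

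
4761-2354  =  2407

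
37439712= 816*45882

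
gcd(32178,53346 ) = 6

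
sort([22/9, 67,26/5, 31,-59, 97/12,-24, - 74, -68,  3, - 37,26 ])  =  [-74,-68,-59,-37,-24, 22/9, 3,26/5, 97/12, 26,31, 67] 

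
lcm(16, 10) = 80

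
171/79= 171/79 = 2.16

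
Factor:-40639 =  - 40639^1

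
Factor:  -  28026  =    -  2^1*3^4*173^1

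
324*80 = 25920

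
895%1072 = 895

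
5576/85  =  65 + 3/5 = 65.60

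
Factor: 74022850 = 2^1*5^2*11^1*134587^1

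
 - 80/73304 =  - 1 + 9153/9163 = - 0.00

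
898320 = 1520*591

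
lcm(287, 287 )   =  287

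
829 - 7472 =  - 6643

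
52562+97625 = 150187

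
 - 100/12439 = -1  +  12339/12439 = - 0.01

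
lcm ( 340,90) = 3060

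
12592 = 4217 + 8375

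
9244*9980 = 92255120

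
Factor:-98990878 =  - 2^1*7^2*163^1*6197^1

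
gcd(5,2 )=1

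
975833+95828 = 1071661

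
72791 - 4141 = 68650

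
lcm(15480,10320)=30960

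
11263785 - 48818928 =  -37555143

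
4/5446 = 2/2723 = 0.00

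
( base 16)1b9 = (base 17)18G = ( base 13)27c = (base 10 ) 441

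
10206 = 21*486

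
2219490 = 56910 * 39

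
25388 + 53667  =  79055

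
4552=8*569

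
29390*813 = 23894070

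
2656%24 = 16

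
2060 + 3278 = 5338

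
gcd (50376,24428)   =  4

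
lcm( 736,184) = 736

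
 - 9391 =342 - 9733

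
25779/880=29 + 259/880  =  29.29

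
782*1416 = 1107312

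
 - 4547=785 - 5332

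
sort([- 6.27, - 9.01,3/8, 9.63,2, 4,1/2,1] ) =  [ - 9.01, - 6.27, 3/8, 1/2,1,2,4,9.63]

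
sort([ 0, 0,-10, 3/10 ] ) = [ - 10, 0, 0, 3/10]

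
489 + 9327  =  9816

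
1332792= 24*55533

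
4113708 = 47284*87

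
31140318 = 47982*649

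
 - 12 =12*( - 1 )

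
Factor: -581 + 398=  - 183=-  3^1*61^1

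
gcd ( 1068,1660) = 4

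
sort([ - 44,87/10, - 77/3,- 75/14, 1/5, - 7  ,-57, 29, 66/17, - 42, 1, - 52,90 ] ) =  [ - 57,-52, -44, - 42 , - 77/3 ,  -  7 , - 75/14 , 1/5,1,  66/17,  87/10, 29,90]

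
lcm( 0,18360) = 0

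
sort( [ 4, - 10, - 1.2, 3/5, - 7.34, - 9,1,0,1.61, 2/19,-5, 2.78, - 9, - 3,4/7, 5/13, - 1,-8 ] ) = [-10,-9,-9, - 8, - 7.34, - 5,-3, - 1.2, - 1, 0,2/19 , 5/13,4/7 , 3/5,  1, 1.61,2.78, 4] 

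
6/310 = 3/155 = 0.02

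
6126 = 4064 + 2062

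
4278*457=1955046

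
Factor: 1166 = 2^1*11^1*53^1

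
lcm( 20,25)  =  100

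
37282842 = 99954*373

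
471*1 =471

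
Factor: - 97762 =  - 2^1*7^1 * 6983^1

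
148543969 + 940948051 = 1089492020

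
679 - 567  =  112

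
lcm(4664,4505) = 396440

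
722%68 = 42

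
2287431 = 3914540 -1627109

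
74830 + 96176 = 171006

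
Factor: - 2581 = -29^1*89^1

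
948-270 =678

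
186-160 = 26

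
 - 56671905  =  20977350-77649255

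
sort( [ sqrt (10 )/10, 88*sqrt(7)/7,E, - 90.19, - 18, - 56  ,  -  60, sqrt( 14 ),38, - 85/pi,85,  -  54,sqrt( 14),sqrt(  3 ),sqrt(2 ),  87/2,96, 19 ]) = [ - 90.19,-60,-56,  -  54 ,  -  85/pi, - 18, sqrt(10)/10,sqrt( 2),sqrt ( 3 ),E,sqrt( 14 ),  sqrt(14 ),  19, 88 *sqrt(7 ) /7,38, 87/2, 85,96]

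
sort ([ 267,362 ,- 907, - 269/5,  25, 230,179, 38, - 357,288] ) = [  -  907, - 357, - 269/5,25,38, 179, 230,267,288,362 ]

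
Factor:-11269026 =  - 2^1*3^2*107^1*5851^1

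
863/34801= 863/34801 = 0.02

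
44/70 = 22/35 = 0.63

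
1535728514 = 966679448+569049066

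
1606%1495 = 111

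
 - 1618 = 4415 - 6033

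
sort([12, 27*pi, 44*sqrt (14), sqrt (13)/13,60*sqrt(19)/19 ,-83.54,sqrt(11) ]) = [  -  83.54, sqrt ( 13 ) /13, sqrt (11),12, 60*sqrt(19 )/19, 27*pi,  44*sqrt( 14)] 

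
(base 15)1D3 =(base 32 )D7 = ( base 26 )G7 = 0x1a7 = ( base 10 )423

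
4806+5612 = 10418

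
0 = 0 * 84197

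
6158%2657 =844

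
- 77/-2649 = 77/2649 = 0.03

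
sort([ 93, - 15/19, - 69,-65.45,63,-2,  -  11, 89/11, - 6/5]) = [ - 69, - 65.45, - 11,  -  2, - 6/5,  -  15/19, 89/11,63, 93 ]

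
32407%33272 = 32407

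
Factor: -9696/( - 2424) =2^2=4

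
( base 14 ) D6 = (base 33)5n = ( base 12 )138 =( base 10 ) 188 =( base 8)274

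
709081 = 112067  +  597014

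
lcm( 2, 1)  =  2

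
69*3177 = 219213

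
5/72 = 5/72 = 0.07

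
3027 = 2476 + 551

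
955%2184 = 955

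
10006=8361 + 1645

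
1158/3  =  386 =386.00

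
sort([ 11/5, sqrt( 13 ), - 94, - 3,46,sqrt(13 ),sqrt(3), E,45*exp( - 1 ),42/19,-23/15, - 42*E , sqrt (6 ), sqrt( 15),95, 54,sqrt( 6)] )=[ - 42*E, - 94, - 3,  -  23/15,sqrt( 3 ),11/5,42/19, sqrt( 6 ), sqrt( 6 ),E,sqrt( 13 ),sqrt( 13 ),sqrt(15),45 * exp( - 1 ), 46,54,95] 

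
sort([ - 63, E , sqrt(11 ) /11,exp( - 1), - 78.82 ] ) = [ - 78.82, - 63 , sqrt(11 )/11,exp(  -  1 ),E ]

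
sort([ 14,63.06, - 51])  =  [ - 51,14,63.06]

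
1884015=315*5981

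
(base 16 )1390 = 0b1001110010000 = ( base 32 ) 4SG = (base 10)5008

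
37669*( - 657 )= - 24748533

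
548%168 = 44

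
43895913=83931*523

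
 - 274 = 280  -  554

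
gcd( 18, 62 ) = 2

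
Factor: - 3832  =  -2^3 * 479^1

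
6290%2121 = 2048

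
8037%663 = 81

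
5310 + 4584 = 9894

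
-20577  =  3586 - 24163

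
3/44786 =3/44786  =  0.00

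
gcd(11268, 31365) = 9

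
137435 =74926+62509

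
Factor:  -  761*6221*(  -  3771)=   17852596551=3^2*419^1*761^1*6221^1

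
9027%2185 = 287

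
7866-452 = 7414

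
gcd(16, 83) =1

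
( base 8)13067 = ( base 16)1637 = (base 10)5687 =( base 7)22403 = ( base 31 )5SE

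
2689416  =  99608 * 27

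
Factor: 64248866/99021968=32124433/49510984 = 2^( - 3)*11^1*2920403^1*6188873^( - 1 )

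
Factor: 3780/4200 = 9/10 = 2^( - 1) * 3^2* 5^( - 1) 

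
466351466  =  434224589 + 32126877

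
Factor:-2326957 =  - 2326957^1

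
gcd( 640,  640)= 640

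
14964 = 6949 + 8015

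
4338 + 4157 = 8495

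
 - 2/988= -1/494=- 0.00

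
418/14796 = 209/7398 = 0.03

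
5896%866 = 700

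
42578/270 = 21289/135 =157.70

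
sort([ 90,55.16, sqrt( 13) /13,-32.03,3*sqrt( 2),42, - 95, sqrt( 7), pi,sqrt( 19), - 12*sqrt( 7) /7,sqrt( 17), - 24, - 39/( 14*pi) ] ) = [- 95, - 32.03, - 24,-12*sqrt( 7) /7, - 39/( 14*pi), sqrt ( 13 ) /13,sqrt( 7 ),pi , sqrt(17 ),3*sqrt( 2 ),sqrt( 19),42,55.16, 90 ] 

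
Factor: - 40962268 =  - 2^2*29^1*353123^1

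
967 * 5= 4835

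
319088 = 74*4312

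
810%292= 226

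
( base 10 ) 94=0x5e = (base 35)2o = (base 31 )31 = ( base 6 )234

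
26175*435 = 11386125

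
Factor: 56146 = 2^1*67^1*419^1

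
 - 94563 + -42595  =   - 137158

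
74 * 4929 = 364746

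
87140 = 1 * 87140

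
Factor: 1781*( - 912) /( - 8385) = 2^4*5^( -1 )*19^1*43^( - 1) *137^1 = 41648/215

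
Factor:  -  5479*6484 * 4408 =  - 2^5*19^1* 29^1*1621^1 * 5479^1 =- 156597885088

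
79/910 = 79/910=0.09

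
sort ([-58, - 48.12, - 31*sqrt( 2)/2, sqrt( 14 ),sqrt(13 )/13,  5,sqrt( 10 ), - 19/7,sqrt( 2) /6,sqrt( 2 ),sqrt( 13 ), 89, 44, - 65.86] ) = [ - 65.86, - 58, -48.12,  -  31*sqrt( 2 ) /2,-19/7, sqrt( 2 )/6,sqrt( 13)/13,sqrt( 2) , sqrt(10 ),sqrt( 13 ) , sqrt( 14 ), 5,44,89 ]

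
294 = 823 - 529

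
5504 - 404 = 5100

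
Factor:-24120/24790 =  -2^2 * 3^2*37^( - 1) = - 36/37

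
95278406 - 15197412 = 80080994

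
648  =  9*72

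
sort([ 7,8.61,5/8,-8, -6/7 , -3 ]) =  [ - 8,  -  3, - 6/7, 5/8, 7,8.61]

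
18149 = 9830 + 8319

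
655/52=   655/52 = 12.60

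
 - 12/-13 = 12/13 = 0.92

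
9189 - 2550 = 6639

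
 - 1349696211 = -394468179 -955228032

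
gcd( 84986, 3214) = 2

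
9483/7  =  1354 + 5/7 = 1354.71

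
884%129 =110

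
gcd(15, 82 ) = 1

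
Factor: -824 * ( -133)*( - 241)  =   - 26411672 = -  2^3*7^1 * 19^1*103^1*241^1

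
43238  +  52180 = 95418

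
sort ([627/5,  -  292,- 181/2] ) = [ - 292, - 181/2 , 627/5 ] 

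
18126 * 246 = 4458996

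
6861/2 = 6861/2   =  3430.50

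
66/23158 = 33/11579 = 0.00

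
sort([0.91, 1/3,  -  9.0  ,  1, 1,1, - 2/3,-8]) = [ - 9.0,  -  8, - 2/3,1/3,0.91,1,1,1]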